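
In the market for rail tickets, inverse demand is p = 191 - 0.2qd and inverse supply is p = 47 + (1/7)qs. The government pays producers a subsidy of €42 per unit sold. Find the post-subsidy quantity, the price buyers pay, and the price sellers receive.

Pre-subsidy: 191 - 0.2q = 47 + (1/7)q gives q* = 420 and p* = 107.
With the subsidy, sellers receive ps = pb + 42 for each unit, where pb is the price buyers pay.
On the curves, pb = 191 - 0.2q and ps = 47 + (1/7)q; the wedge ps − pb = 42 gives 47 + (1/7)q − (191 - 0.2q) = 42, so q' = 542.5.
Then pb = 191 − 0.2·542.5 = 82.5 and ps = 47 + (1/7)·542.5 = 124.5.

q' = 542.5; buyers pay €82.5; sellers receive €124.5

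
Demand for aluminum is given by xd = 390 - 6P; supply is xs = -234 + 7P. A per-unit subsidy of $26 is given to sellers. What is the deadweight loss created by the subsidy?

Pre-subsidy: 390 - 6P = -234 + 7P gives P* = 48, x* = 102.
With the subsidy, sellers receive Ps = Pb + 26 for each unit, where Pb is the price buyers pay.
Supply in terms of Pb becomes xs = -234 + 7(Pb + 26) = -52 + 7Pb. Setting this equal to demand: 390 - 6Pb = -52 + 7Pb, so Pb = 34.
Sellers receive Ps = 34 + 26 = 60; x' = 390 − 6·34 = 186.
The subsidy expands output by 186 − 102 = 84 past the efficient level; on those units the gap between marginal cost and willingness to pay runs from 0 up to 26.
DWL = ½ × 26 × 84 = 1092.

Deadweight loss = $1092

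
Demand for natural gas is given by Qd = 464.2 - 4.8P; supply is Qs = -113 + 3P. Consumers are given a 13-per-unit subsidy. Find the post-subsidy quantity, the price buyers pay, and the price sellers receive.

Q' = 133; buyers pay 69; sellers receive 82

Pre-subsidy: 464.2 - 4.8P = -113 + 3P gives P* = 74, Q* = 109.
With the rebate, buyers effectively pay Pb = Ps − 13, where Ps is the price sellers receive.
Demand in terms of Ps becomes Qd = 464.2 − 4.8(Ps − 13) = 526.6 - 4.8Ps. Setting this equal to supply: 526.6 - 4.8Ps = -113 + 3Ps, so Ps = 82.
Buyers pay Pb = 82 − 13 = 69; Q' = -113 + 3·82 = 133.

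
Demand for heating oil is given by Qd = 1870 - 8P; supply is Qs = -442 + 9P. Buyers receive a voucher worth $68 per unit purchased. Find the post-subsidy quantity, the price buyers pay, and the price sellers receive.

Pre-subsidy: 1870 - 8P = -442 + 9P gives P* = 136, Q* = 782.
With the rebate, buyers effectively pay Pb = Ps − 68, where Ps is the price sellers receive.
Demand in terms of Ps becomes Qd = 1870 − 8(Ps − 68) = 2414 - 8Ps. Setting this equal to supply: 2414 - 8Ps = -442 + 9Ps, so Ps = 168.
Buyers pay Pb = 168 − 68 = 100; Q' = -442 + 9·168 = 1070.

Q' = 1070; buyers pay $100; sellers receive $168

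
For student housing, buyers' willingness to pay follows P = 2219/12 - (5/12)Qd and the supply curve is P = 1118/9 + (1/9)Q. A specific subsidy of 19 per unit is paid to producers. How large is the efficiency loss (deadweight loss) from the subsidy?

Deadweight loss = 342

Pre-subsidy: 2219/12 - (5/12)Q = 1118/9 + (1/9)Q gives Q* = 115 and P* = 137.
With the subsidy, sellers receive Ps = Pb + 19 for each unit, where Pb is the price buyers pay.
On the curves, Pb = 2219/12 - (5/12)Q and Ps = 1118/9 + (1/9)Q; the wedge Ps − Pb = 19 gives 1118/9 + (1/9)Q − (2219/12 - (5/12)Q) = 19, so Q' = 151.
Then Pb = 2219/12 − (5/12)·151 = 122 and Ps = 1118/9 + (1/9)·151 = 141.
The subsidy expands output by 151 − 115 = 36 past the efficient level; on those units the gap between marginal cost and willingness to pay runs from 0 up to 19.
DWL = ½ × 19 × 36 = 342.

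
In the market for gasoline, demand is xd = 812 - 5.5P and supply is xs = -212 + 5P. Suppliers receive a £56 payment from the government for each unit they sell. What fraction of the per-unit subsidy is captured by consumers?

Pre-subsidy: 812 - 5.5P = -212 + 5P gives P* = 2048/21, x* = 5788/21.
With the subsidy, sellers receive Ps = Pb + 56 for each unit, where Pb is the price buyers pay.
Supply in terms of Pb becomes xs = -212 + 5(Pb + 56) = 68 + 5Pb. Setting this equal to demand: 812 - 5.5Pb = 68 + 5Pb, so Pb = 496/7.
Sellers receive Ps = 496/7 + 56 = 888/7; x' = 812 − 5.5·(496/7) = 2956/7.
Buyers' price falls by P* − Pb = 2048/21 − 496/7 = 80/3; sellers' price rises by Ps − P* = 888/7 − 2048/21 = 88/3.
So consumers capture (80/3)/56 = 10/21 of each unit of subsidy.

Consumer share = 10/21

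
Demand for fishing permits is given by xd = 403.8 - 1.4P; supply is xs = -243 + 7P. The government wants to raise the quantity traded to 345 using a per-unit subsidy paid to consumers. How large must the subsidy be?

At x = 345, invert demand for the buyer price: Pb = (403.8 − 345)/1.4 = 42; invert supply for the seller price: Ps = (345 − (-243))/7 = 84.
The subsidy must fill the gap: s = Ps − Pb = 84 − 42 = 42.

Required subsidy s = 42 per unit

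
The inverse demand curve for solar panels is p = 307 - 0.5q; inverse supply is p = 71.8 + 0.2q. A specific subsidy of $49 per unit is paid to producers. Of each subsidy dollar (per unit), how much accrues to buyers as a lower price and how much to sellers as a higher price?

Buyers gain $35 per unit; sellers gain $14 per unit

Pre-subsidy: 307 - 0.5q = 71.8 + 0.2q gives q* = 336 and p* = 139.
With the subsidy, sellers receive ps = pb + 49 for each unit, where pb is the price buyers pay.
On the curves, pb = 307 - 0.5q and ps = 71.8 + 0.2q; the wedge ps − pb = 49 gives 71.8 + 0.2q − (307 - 0.5q) = 49, so q' = 406.
Then pb = 307 − 0.5·406 = 104 and ps = 71.8 + 0.2·406 = 153.
Buyers' price falls by p* − pb = 139 − 104 = 35; sellers' price rises by ps − p* = 153 − 139 = 14.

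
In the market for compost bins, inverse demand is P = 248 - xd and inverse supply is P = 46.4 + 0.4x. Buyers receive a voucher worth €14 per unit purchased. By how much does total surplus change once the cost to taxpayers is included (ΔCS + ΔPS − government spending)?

Net change in total surplus = -€70

Pre-subsidy: 248 - x = 46.4 + 0.4x gives x* = 144 and P* = 104.
With the rebate, buyers effectively pay Pb = Ps − 14, where Ps is the price sellers receive.
On the curves, Pb = 248 - x and Ps = 46.4 + 0.4x; the wedge Ps − Pb = 14 gives 46.4 + 0.4x − (248 - x) = 14, so x' = 154.
Then Pb = 248 − 1·154 = 94 and Ps = 46.4 + 0.4·154 = 108.
ΔCS = ½(144 + 154)(104 − 94) = 1490; ΔPS = ½(144 + 154)(108 − 104) = 596.
Government spending = 14 × 154 = 2156.
Net change = 1490 + 596 − 2156 = -70. The loss equals the DWL triangle ½·14·10.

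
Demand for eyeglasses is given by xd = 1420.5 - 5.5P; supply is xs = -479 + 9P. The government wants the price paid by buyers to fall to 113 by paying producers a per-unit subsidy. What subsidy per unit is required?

Required subsidy s = 29 per unit

At a buyer price of 113, quantity demanded is 1420.5 − 5.5·113 = 799.
Sellers supply 799 only when they receive Ps with -479 + 9·Ps = 799, i.e. Ps = 142.
s = Ps − Pb = 142 − 113 = 29.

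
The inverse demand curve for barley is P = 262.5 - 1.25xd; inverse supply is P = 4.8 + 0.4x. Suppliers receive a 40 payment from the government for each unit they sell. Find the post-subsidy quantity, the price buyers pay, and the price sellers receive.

x' = 5954/33; buyers pay 1220/33; sellers receive 2540/33

Pre-subsidy: 262.5 - 1.25x = 4.8 + 0.4x gives x* = 1718/11 and P* = 740/11.
With the subsidy, sellers receive Ps = Pb + 40 for each unit, where Pb is the price buyers pay.
On the curves, Pb = 262.5 - 1.25x and Ps = 4.8 + 0.4x; the wedge Ps − Pb = 40 gives 4.8 + 0.4x − (262.5 - 1.25x) = 40, so x' = 5954/33.
Then Pb = 262.5 − 1.25·(5954/33) = 1220/33 and Ps = 4.8 + 0.4·(5954/33) = 2540/33.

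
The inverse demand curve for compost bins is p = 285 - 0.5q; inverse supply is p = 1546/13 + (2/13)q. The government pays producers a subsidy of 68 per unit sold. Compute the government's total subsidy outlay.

Government cost = 24344

Pre-subsidy: 285 - 0.5q = 1546/13 + (2/13)q gives q* = 254 and p* = 158.
With the subsidy, sellers receive ps = pb + 68 for each unit, where pb is the price buyers pay.
On the curves, pb = 285 - 0.5q and ps = 1546/13 + (2/13)q; the wedge ps − pb = 68 gives 1546/13 + (2/13)q − (285 - 0.5q) = 68, so q' = 358.
Then pb = 285 − 0.5·358 = 106 and ps = 1546/13 + (2/13)·358 = 174.
Government outlay = subsidy × quantity = 68 × 358 = 24344.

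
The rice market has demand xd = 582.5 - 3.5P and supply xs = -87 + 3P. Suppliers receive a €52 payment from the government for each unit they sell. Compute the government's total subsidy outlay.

Government cost = €15912

Pre-subsidy: 582.5 - 3.5P = -87 + 3P gives P* = 103, x* = 222.
With the subsidy, sellers receive Ps = Pb + 52 for each unit, where Pb is the price buyers pay.
Supply in terms of Pb becomes xs = -87 + 3(Pb + 52) = 69 + 3Pb. Setting this equal to demand: 582.5 - 3.5Pb = 69 + 3Pb, so Pb = 79.
Sellers receive Ps = 79 + 52 = 131; x' = 582.5 − 3.5·79 = 306.
Government outlay = subsidy × quantity = 52 × 306 = 15912.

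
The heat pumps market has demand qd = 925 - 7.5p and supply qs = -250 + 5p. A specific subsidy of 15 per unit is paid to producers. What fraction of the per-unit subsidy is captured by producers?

Producer share = 0.6

Pre-subsidy: 925 - 7.5p = -250 + 5p gives p* = 94, q* = 220.
With the subsidy, sellers receive ps = pb + 15 for each unit, where pb is the price buyers pay.
Supply in terms of pb becomes qs = -250 + 5(pb + 15) = -175 + 5pb. Setting this equal to demand: 925 - 7.5pb = -175 + 5pb, so pb = 88.
Sellers receive ps = 88 + 15 = 103; q' = 925 − 7.5·88 = 265.
Buyers' price falls by p* − pb = 94 − 88 = 6; sellers' price rises by ps − p* = 103 − 94 = 9.
So producers capture 9/15 = 0.6 of each unit of subsidy.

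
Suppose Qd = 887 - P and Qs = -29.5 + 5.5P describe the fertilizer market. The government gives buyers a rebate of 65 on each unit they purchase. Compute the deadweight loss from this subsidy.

Pre-subsidy: 887 - P = -29.5 + 5.5P gives P* = 141, Q* = 746.
With the rebate, buyers effectively pay Pb = Ps − 65, where Ps is the price sellers receive.
Demand in terms of Ps becomes Qd = 887 − 1(Ps − 65) = 952 - Ps. Setting this equal to supply: 952 - Ps = -29.5 + 5.5Ps, so Ps = 151.
Buyers pay Pb = 151 − 65 = 86; Q' = -29.5 + 5.5·151 = 801.
The subsidy expands output by 801 − 746 = 55 past the efficient level; on those units the gap between marginal cost and willingness to pay runs from 0 up to 65.
DWL = ½ × 65 × 55 = 1787.5.

Deadweight loss = 1787.5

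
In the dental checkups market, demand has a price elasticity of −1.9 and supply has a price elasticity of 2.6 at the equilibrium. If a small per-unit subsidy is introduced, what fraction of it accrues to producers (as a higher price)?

Producer share = 19/45

For a small subsidy around the equilibrium, the benefit split depends on the relative slopes, which at a point are proportional to the elasticities.
Buyer share = εs/(εs + |εd|) = 2.6/(2.6 + 1.9) = 26/45; seller share = |εd|/(εs + |εd|) = 19/45.
So producers capture 19/45 of the subsidy.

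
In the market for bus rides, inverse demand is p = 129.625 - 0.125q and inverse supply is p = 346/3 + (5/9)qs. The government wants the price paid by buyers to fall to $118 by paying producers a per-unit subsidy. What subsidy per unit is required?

Required subsidy s = $49 per unit

At a buyer price of 118, quantity demanded is 1037 − 8·118 = 93.
Sellers supply 93 only when they receive ps = 346/3 + (5/9)·93 = 167.
s = ps − pb = 167 − 118 = 49.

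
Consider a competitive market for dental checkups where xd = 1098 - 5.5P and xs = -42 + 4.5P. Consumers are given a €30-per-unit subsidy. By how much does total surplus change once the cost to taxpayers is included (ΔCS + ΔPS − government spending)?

Pre-subsidy: 1098 - 5.5P = -42 + 4.5P gives P* = 114, x* = 471.
With the rebate, buyers effectively pay Pb = Ps − 30, where Ps is the price sellers receive.
Demand in terms of Ps becomes xd = 1098 − 5.5(Ps − 30) = 1263 - 5.5Ps. Setting this equal to supply: 1263 - 5.5Ps = -42 + 4.5Ps, so Ps = 130.5.
Buyers pay Pb = 130.5 − 30 = 100.5; x' = -42 + 4.5·130.5 = 545.25.
ΔCS = ½(471 + 545.25)(114 − 100.5) = 6859.6875; ΔPS = ½(471 + 545.25)(130.5 − 114) = 8384.0625.
Government spending = 30 × 545.25 = 16357.5.
Net change = 6859.6875 + 8384.0625 − 16357.5 = -1113.75. The loss equals the DWL triangle ½·30·74.25.

Net change in total surplus = -€1113.75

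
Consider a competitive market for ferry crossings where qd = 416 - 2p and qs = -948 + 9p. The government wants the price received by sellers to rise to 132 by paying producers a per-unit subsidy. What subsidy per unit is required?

At a seller price of 132, quantity supplied is -948 + 9·132 = 240.
Buyers absorb 240 only when they pay pb with 416 − 2·pb = 240, i.e. pb = 88.
s = ps − pb = 132 − 88 = 44.

Required subsidy s = 44 per unit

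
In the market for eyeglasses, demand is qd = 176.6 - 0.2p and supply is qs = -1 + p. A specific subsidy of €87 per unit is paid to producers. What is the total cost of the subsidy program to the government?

Government cost = €14050.5

Pre-subsidy: 176.6 - 0.2p = -1 + p gives p* = 148, q* = 147.
With the subsidy, sellers receive ps = pb + 87 for each unit, where pb is the price buyers pay.
Supply in terms of pb becomes qs = -1 + 1(pb + 87) = 86 + pb. Setting this equal to demand: 176.6 - 0.2pb = 86 + pb, so pb = 75.5.
Sellers receive ps = 75.5 + 87 = 162.5; q' = 176.6 − 0.2·75.5 = 161.5.
Government outlay = subsidy × quantity = 87 × 161.5 = 14050.5.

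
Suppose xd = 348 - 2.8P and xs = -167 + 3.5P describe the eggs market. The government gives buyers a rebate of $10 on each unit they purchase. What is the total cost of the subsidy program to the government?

Pre-subsidy: 348 - 2.8P = -167 + 3.5P gives P* = 5150/63, x* = 1072/9.
With the rebate, buyers effectively pay Pb = Ps − 10, where Ps is the price sellers receive.
Demand in terms of Ps becomes xd = 348 − 2.8(Ps − 10) = 376 - 2.8Ps. Setting this equal to supply: 376 - 2.8Ps = -167 + 3.5Ps, so Ps = 1810/21.
Buyers pay Pb = 1810/21 − 10 = 1600/21; x' = -167 + 3.5·(1810/21) = 404/3.
Government outlay = subsidy × quantity = 10 × 404/3 = 4040/3.

Government cost = 4040/3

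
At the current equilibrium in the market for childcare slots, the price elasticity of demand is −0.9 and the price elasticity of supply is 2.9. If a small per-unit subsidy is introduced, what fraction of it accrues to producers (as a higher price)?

For a small subsidy around the equilibrium, the benefit split depends on the relative slopes, which at a point are proportional to the elasticities.
Buyer share = εs/(εs + |εd|) = 2.9/(2.9 + 0.9) = 29/38; seller share = |εd|/(εs + |εd|) = 9/38.
So producers capture 9/38 of the subsidy.

Producer share = 9/38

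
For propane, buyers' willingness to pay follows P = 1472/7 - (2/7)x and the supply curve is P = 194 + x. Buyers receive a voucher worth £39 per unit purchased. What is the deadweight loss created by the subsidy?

Pre-subsidy: 1472/7 - (2/7)x = 194 + x gives x* = 38/3 and P* = 620/3.
With the rebate, buyers effectively pay Pb = Ps − 39, where Ps is the price sellers receive.
On the curves, Pb = 1472/7 - (2/7)x and Ps = 194 + x; the wedge Ps − Pb = 39 gives 194 + x − (1472/7 - (2/7)x) = 39, so x' = 43.
Then Pb = 1472/7 − (2/7)·43 = 198 and Ps = 194 + 1·43 = 237.
The subsidy expands output by 43 − 38/3 = 91/3 past the efficient level; on those units the gap between marginal cost and willingness to pay runs from 0 up to 39.
DWL = ½ × 39 × 91/3 = 591.5.

Deadweight loss = £591.5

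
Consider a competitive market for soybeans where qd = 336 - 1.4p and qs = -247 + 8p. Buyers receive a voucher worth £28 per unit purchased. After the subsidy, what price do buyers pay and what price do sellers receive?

Pre-subsidy: 336 - 1.4p = -247 + 8p gives p* = 2915/47, q* = 11711/47.
With the rebate, buyers effectively pay pb = ps − 28, where ps is the price sellers receive.
Demand in terms of ps becomes qd = 336 − 1.4(ps − 28) = 375.2 - 1.4ps. Setting this equal to supply: 375.2 - 1.4ps = -247 + 8ps, so ps = 3111/47.
Buyers pay pb = 3111/47 − 28 = 1795/47; q' = -247 + 8·(3111/47) = 13279/47.

Buyers pay 1795/47; sellers receive 3111/47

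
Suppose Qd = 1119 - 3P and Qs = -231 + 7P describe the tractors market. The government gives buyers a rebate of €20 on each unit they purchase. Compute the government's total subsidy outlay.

Pre-subsidy: 1119 - 3P = -231 + 7P gives P* = 135, Q* = 714.
With the rebate, buyers effectively pay Pb = Ps − 20, where Ps is the price sellers receive.
Demand in terms of Ps becomes Qd = 1119 − 3(Ps − 20) = 1179 - 3Ps. Setting this equal to supply: 1179 - 3Ps = -231 + 7Ps, so Ps = 141.
Buyers pay Pb = 141 − 20 = 121; Q' = -231 + 7·141 = 756.
Government outlay = subsidy × quantity = 20 × 756 = 15120.

Government cost = €15120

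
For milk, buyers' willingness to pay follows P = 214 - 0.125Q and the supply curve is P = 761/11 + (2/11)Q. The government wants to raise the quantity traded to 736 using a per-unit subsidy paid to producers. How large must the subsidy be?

Required subsidy s = 81 per unit

At Q = 736, from the demand curve buyers pay Pb = 214 − 0.125·736 = 122; from the supply curve sellers need Ps = 761/11 + (2/11)·736 = 203.
The subsidy must fill the gap: s = Ps − Pb = 203 − 122 = 81.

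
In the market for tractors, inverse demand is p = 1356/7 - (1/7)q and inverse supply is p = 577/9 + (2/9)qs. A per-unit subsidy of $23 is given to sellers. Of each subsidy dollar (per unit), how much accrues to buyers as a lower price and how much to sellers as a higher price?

Buyers gain $9 per unit; sellers gain $14 per unit

Pre-subsidy: 1356/7 - (1/7)q = 577/9 + (2/9)q gives q* = 355 and p* = 143.
With the subsidy, sellers receive ps = pb + 23 for each unit, where pb is the price buyers pay.
On the curves, pb = 1356/7 - (1/7)q and ps = 577/9 + (2/9)q; the wedge ps − pb = 23 gives 577/9 + (2/9)q − (1356/7 - (1/7)q) = 23, so q' = 418.
Then pb = 1356/7 − (1/7)·418 = 134 and ps = 577/9 + (2/9)·418 = 157.
Buyers' price falls by p* − pb = 143 − 134 = 9; sellers' price rises by ps − p* = 157 − 143 = 14.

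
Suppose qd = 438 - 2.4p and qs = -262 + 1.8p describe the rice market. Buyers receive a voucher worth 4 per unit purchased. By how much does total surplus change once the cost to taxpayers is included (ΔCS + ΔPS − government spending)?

Pre-subsidy: 438 - 2.4p = -262 + 1.8p gives p* = 500/3, q* = 38.
With the rebate, buyers effectively pay pb = ps − 4, where ps is the price sellers receive.
Demand in terms of ps becomes qd = 438 − 2.4(ps − 4) = 447.6 - 2.4ps. Setting this equal to supply: 447.6 - 2.4ps = -262 + 1.8ps, so ps = 3548/21.
Buyers pay pb = 3548/21 − 4 = 3464/21; q' = -262 + 1.8·(3548/21) = 1474/35.
ΔCS = ½(38 + 1474/35)(500/3 − 3464/21) = 16824/245; ΔPS = ½(38 + 1474/35)(3548/21 − 500/3) = 22432/245.
Government spending = 4 × 1474/35 = 5896/35.
Net change = 16824/245 + 22432/245 − 5896/35 = -288/35. The loss equals the DWL triangle ½·4·144/35.

Net change in total surplus = -288/35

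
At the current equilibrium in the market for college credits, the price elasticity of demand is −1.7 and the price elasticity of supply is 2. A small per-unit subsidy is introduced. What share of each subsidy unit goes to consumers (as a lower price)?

For a small subsidy around the equilibrium, the benefit split depends on the relative slopes, which at a point are proportional to the elasticities.
Buyer share = εs/(εs + |εd|) = 2/(2 + 1.7) = 20/37; seller share = |εd|/(εs + |εd|) = 17/37.

Consumer share = 20/37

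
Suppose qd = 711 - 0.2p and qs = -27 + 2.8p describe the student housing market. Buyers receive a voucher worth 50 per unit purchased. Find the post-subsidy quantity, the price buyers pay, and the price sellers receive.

q' = 10067/15; buyers pay 598/3; sellers receive 748/3

Pre-subsidy: 711 - 0.2p = -27 + 2.8p gives p* = 246, q* = 661.8.
With the rebate, buyers effectively pay pb = ps − 50, where ps is the price sellers receive.
Demand in terms of ps becomes qd = 711 − 0.2(ps − 50) = 721 - 0.2ps. Setting this equal to supply: 721 - 0.2ps = -27 + 2.8ps, so ps = 748/3.
Buyers pay pb = 748/3 − 50 = 598/3; q' = -27 + 2.8·(748/3) = 10067/15.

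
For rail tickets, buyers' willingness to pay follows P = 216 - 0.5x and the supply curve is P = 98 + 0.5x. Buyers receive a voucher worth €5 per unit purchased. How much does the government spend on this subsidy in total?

Government cost = €615

Pre-subsidy: 216 - 0.5x = 98 + 0.5x gives x* = 118 and P* = 157.
With the rebate, buyers effectively pay Pb = Ps − 5, where Ps is the price sellers receive.
On the curves, Pb = 216 - 0.5x and Ps = 98 + 0.5x; the wedge Ps − Pb = 5 gives 98 + 0.5x − (216 - 0.5x) = 5, so x' = 123.
Then Pb = 216 − 0.5·123 = 154.5 and Ps = 98 + 0.5·123 = 159.5.
Government outlay = subsidy × quantity = 5 × 123 = 615.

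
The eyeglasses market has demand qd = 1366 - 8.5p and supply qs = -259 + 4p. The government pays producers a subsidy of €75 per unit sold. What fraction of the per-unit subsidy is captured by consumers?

Consumer share = 0.32

Pre-subsidy: 1366 - 8.5p = -259 + 4p gives p* = 130, q* = 261.
With the subsidy, sellers receive ps = pb + 75 for each unit, where pb is the price buyers pay.
Supply in terms of pb becomes qs = -259 + 4(pb + 75) = 41 + 4pb. Setting this equal to demand: 1366 - 8.5pb = 41 + 4pb, so pb = 106.
Sellers receive ps = 106 + 75 = 181; q' = 1366 − 8.5·106 = 465.
Buyers' price falls by p* − pb = 130 − 106 = 24; sellers' price rises by ps − p* = 181 − 130 = 51.
So consumers capture 24/75 = 0.32 of each unit of subsidy.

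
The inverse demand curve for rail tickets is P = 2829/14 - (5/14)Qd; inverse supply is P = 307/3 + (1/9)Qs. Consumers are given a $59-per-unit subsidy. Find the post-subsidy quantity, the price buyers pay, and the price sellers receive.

Pre-subsidy: 2829/14 - (5/14)Q = 307/3 + (1/9)Q gives Q* = 213 and P* = 126.
With the rebate, buyers effectively pay Pb = Ps − 59, where Ps is the price sellers receive.
On the curves, Pb = 2829/14 - (5/14)Q and Ps = 307/3 + (1/9)Q; the wedge Ps − Pb = 59 gives 307/3 + (1/9)Q − (2829/14 - (5/14)Q) = 59, so Q' = 339.
Then Pb = 2829/14 − (5/14)·339 = 81 and Ps = 307/3 + (1/9)·339 = 140.

Q' = 339; buyers pay $81; sellers receive $140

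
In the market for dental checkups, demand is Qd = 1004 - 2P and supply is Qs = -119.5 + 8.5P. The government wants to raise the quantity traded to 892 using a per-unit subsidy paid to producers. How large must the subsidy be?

Required subsidy s = 63 per unit

At Q = 892, invert demand for the buyer price: Pb = (1004 − 892)/2 = 56; invert supply for the seller price: Ps = (892 − (-119.5))/8.5 = 119.
The subsidy must fill the gap: s = Ps − Pb = 119 − 56 = 63.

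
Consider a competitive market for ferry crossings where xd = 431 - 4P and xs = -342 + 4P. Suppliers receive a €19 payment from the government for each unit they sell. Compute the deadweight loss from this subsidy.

Pre-subsidy: 431 - 4P = -342 + 4P gives P* = 96.625, x* = 44.5.
With the subsidy, sellers receive Ps = Pb + 19 for each unit, where Pb is the price buyers pay.
Supply in terms of Pb becomes xs = -342 + 4(Pb + 19) = -266 + 4Pb. Setting this equal to demand: 431 - 4Pb = -266 + 4Pb, so Pb = 87.125.
Sellers receive Ps = 87.125 + 19 = 106.125; x' = 431 − 4·87.125 = 82.5.
The subsidy expands output by 82.5 − 44.5 = 38 past the efficient level; on those units the gap between marginal cost and willingness to pay runs from 0 up to 19.
DWL = ½ × 19 × 38 = 361.

Deadweight loss = €361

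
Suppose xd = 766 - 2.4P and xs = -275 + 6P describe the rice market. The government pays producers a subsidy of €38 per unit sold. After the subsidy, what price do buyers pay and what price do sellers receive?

Buyers pay 1355/14; sellers receive 1887/14

Pre-subsidy: 766 - 2.4P = -275 + 6P gives P* = 1735/14, x* = 3280/7.
With the subsidy, sellers receive Ps = Pb + 38 for each unit, where Pb is the price buyers pay.
Supply in terms of Pb becomes xs = -275 + 6(Pb + 38) = -47 + 6Pb. Setting this equal to demand: 766 - 2.4Pb = -47 + 6Pb, so Pb = 1355/14.
Sellers receive Ps = 1355/14 + 38 = 1887/14; x' = 766 − 2.4·(1355/14) = 3736/7.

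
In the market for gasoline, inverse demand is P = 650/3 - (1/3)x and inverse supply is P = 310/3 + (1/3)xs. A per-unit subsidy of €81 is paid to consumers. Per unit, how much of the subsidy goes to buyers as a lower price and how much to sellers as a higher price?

Pre-subsidy: 650/3 - (1/3)x = 310/3 + (1/3)x gives x* = 170 and P* = 160.
With the rebate, buyers effectively pay Pb = Ps − 81, where Ps is the price sellers receive.
On the curves, Pb = 650/3 - (1/3)x and Ps = 310/3 + (1/3)x; the wedge Ps − Pb = 81 gives 310/3 + (1/3)x − (650/3 - (1/3)x) = 81, so x' = 291.5.
Then Pb = 650/3 − (1/3)·291.5 = 119.5 and Ps = 310/3 + (1/3)·291.5 = 200.5.
Buyers' price falls by P* − Pb = 160 − 119.5 = 40.5; sellers' price rises by Ps − P* = 200.5 − 160 = 40.5.

Buyers gain €40.5 per unit; sellers gain €40.5 per unit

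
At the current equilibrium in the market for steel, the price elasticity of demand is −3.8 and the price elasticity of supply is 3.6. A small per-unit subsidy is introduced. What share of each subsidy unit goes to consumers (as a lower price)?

Consumer share = 18/37

For a small subsidy around the equilibrium, the benefit split depends on the relative slopes, which at a point are proportional to the elasticities.
Buyer share = εs/(εs + |εd|) = 3.6/(3.6 + 3.8) = 18/37; seller share = |εd|/(εs + |εd|) = 19/37.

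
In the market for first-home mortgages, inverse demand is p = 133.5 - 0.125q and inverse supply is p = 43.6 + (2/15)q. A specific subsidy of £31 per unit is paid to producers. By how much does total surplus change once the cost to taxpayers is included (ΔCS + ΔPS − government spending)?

Net change in total surplus = -£1860

Pre-subsidy: 133.5 - 0.125q = 43.6 + (2/15)q gives q* = 348 and p* = 90.
With the subsidy, sellers receive ps = pb + 31 for each unit, where pb is the price buyers pay.
On the curves, pb = 133.5 - 0.125q and ps = 43.6 + (2/15)q; the wedge ps − pb = 31 gives 43.6 + (2/15)q − (133.5 - 0.125q) = 31, so q' = 468.
Then pb = 133.5 − 0.125·468 = 75 and ps = 43.6 + (2/15)·468 = 106.
ΔCS = ½(348 + 468)(90 − 75) = 6120; ΔPS = ½(348 + 468)(106 − 90) = 6528.
Government spending = 31 × 468 = 14508.
Net change = 6120 + 6528 − 14508 = -1860. The loss equals the DWL triangle ½·31·120.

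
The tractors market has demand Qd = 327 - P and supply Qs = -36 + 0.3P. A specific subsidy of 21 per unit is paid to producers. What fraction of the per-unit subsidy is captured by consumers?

Consumer share = 3/13

Pre-subsidy: 327 - P = -36 + 0.3P gives P* = 3630/13, Q* = 621/13.
With the subsidy, sellers receive Ps = Pb + 21 for each unit, where Pb is the price buyers pay.
Supply in terms of Pb becomes Qs = -36 + 0.3(Pb + 21) = -29.7 + 0.3Pb. Setting this equal to demand: 327 - Pb = -29.7 + 0.3Pb, so Pb = 3567/13.
Sellers receive Ps = 3567/13 + 21 = 3840/13; Q' = 327 − 1·(3567/13) = 684/13.
Buyers' price falls by P* − Pb = 3630/13 − 3567/13 = 63/13; sellers' price rises by Ps − P* = 3840/13 − 3630/13 = 210/13.
So consumers capture (63/13)/21 = 3/13 of each unit of subsidy.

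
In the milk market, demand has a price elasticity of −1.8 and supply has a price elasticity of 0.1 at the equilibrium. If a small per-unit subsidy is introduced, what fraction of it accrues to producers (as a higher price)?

For a small subsidy around the equilibrium, the benefit split depends on the relative slopes, which at a point are proportional to the elasticities.
Buyer share = εs/(εs + |εd|) = 0.1/(0.1 + 1.8) = 1/19; seller share = |εd|/(εs + |εd|) = 18/19.
So producers capture 18/19 of the subsidy.

Producer share = 18/19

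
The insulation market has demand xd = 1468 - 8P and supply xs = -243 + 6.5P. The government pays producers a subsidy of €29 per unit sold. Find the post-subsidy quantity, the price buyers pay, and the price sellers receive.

x' = 628; buyers pay €105; sellers receive €134

Pre-subsidy: 1468 - 8P = -243 + 6.5P gives P* = 118, x* = 524.
With the subsidy, sellers receive Ps = Pb + 29 for each unit, where Pb is the price buyers pay.
Supply in terms of Pb becomes xs = -243 + 6.5(Pb + 29) = -54.5 + 6.5Pb. Setting this equal to demand: 1468 - 8Pb = -54.5 + 6.5Pb, so Pb = 105.
Sellers receive Ps = 105 + 29 = 134; x' = 1468 − 8·105 = 628.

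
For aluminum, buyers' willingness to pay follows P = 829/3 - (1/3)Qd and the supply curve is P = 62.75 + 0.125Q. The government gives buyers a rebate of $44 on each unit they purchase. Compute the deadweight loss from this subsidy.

Pre-subsidy: 829/3 - (1/3)Q = 62.75 + 0.125Q gives Q* = 466 and P* = 121.
With the rebate, buyers effectively pay Pb = Ps − 44, where Ps is the price sellers receive.
On the curves, Pb = 829/3 - (1/3)Q and Ps = 62.75 + 0.125Q; the wedge Ps − Pb = 44 gives 62.75 + 0.125Q − (829/3 - (1/3)Q) = 44, so Q' = 562.
Then Pb = 829/3 − (1/3)·562 = 89 and Ps = 62.75 + 0.125·562 = 133.
The subsidy expands output by 562 − 466 = 96 past the efficient level; on those units the gap between marginal cost and willingness to pay runs from 0 up to 44.
DWL = ½ × 44 × 96 = 2112.

Deadweight loss = $2112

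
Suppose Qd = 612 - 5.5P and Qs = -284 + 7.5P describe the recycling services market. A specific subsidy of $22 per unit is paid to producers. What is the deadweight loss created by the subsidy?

Deadweight loss = 19965/26

Pre-subsidy: 612 - 5.5P = -284 + 7.5P gives P* = 896/13, Q* = 3028/13.
With the subsidy, sellers receive Ps = Pb + 22 for each unit, where Pb is the price buyers pay.
Supply in terms of Pb becomes Qs = -284 + 7.5(Pb + 22) = -119 + 7.5Pb. Setting this equal to demand: 612 - 5.5Pb = -119 + 7.5Pb, so Pb = 731/13.
Sellers receive Ps = 731/13 + 22 = 1017/13; Q' = 612 − 5.5·(731/13) = 7871/26.
The subsidy expands output by 7871/26 − 3028/13 = 1815/26 past the efficient level; on those units the gap between marginal cost and willingness to pay runs from 0 up to 22.
DWL = ½ × 22 × 1815/26 = 19965/26.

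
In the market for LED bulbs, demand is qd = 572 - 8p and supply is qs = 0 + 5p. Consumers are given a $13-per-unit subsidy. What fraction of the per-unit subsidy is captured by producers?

Producer share = 8/13

Pre-subsidy: 572 - 8p = 0 + 5p gives p* = 44, q* = 220.
With the rebate, buyers effectively pay pb = ps − 13, where ps is the price sellers receive.
Demand in terms of ps becomes qd = 572 − 8(ps − 13) = 676 - 8ps. Setting this equal to supply: 676 - 8ps = 0 + 5ps, so ps = 52.
Buyers pay pb = 52 − 13 = 39; q' = 0 + 5·52 = 260.
Buyers' price falls by p* − pb = 44 − 39 = 5; sellers' price rises by ps − p* = 52 − 44 = 8.
So producers capture 8/13 = 8/13 of each unit of subsidy.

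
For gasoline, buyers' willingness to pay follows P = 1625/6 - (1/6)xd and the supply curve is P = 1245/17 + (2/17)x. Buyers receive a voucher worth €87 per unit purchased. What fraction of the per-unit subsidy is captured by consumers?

Consumer share = 17/29

Pre-subsidy: 1625/6 - (1/6)x = 1245/17 + (2/17)x gives x* = 695 and P* = 155.
With the rebate, buyers effectively pay Pb = Ps − 87, where Ps is the price sellers receive.
On the curves, Pb = 1625/6 - (1/6)x and Ps = 1245/17 + (2/17)x; the wedge Ps − Pb = 87 gives 1245/17 + (2/17)x − (1625/6 - (1/6)x) = 87, so x' = 1001.
Then Pb = 1625/6 − (1/6)·1001 = 104 and Ps = 1245/17 + (2/17)·1001 = 191.
Buyers' price falls by P* − Pb = 155 − 104 = 51; sellers' price rises by Ps − P* = 191 − 155 = 36.
So consumers capture 51/87 = 17/29 of each unit of subsidy.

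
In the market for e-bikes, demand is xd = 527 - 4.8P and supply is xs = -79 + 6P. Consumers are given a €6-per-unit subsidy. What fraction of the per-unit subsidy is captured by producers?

Pre-subsidy: 527 - 4.8P = -79 + 6P gives P* = 505/9, x* = 773/3.
With the rebate, buyers effectively pay Pb = Ps − 6, where Ps is the price sellers receive.
Demand in terms of Ps becomes xd = 527 − 4.8(Ps − 6) = 555.8 - 4.8Ps. Setting this equal to supply: 555.8 - 4.8Ps = -79 + 6Ps, so Ps = 529/9.
Buyers pay Pb = 529/9 − 6 = 475/9; x' = -79 + 6·(529/9) = 821/3.
Buyers' price falls by P* − Pb = 505/9 − 475/9 = 10/3; sellers' price rises by Ps − P* = 529/9 − 505/9 = 8/3.
So producers capture (8/3)/6 = 4/9 of each unit of subsidy.

Producer share = 4/9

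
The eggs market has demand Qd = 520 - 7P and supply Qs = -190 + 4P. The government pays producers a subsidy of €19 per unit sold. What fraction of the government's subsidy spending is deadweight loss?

Pre-subsidy: 520 - 7P = -190 + 4P gives P* = 710/11, Q* = 750/11.
With the subsidy, sellers receive Ps = Pb + 19 for each unit, where Pb is the price buyers pay.
Supply in terms of Pb becomes Qs = -190 + 4(Pb + 19) = -114 + 4Pb. Setting this equal to demand: 520 - 7Pb = -114 + 4Pb, so Pb = 634/11.
Sellers receive Ps = 634/11 + 19 = 843/11; Q' = 520 − 7·(634/11) = 1282/11.
ΔCS = ½(750/11 + 1282/11)(710/11 − 634/11) = 77216/121; ΔPS = ½(750/11 + 1282/11)(843/11 − 710/11) = 135128/121.
Government spending = 19 × 1282/11 = 24358/11.
DWL = ½ × 19 × (1282/11 − 750/11) = 5054/11; fraction = (5054/11) / (24358/11) = 133/641.

DWL / government spending = 133/641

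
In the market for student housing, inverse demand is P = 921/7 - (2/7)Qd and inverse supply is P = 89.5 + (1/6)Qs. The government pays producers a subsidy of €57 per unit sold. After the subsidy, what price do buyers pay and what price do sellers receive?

Pre-subsidy: 921/7 - (2/7)Q = 89.5 + (1/6)Q gives Q* = 93 and P* = 105.
With the subsidy, sellers receive Ps = Pb + 57 for each unit, where Pb is the price buyers pay.
On the curves, Pb = 921/7 - (2/7)Q and Ps = 89.5 + (1/6)Q; the wedge Ps − Pb = 57 gives 89.5 + (1/6)Q − (921/7 - (2/7)Q) = 57, so Q' = 219.
Then Pb = 921/7 − (2/7)·219 = 69 and Ps = 89.5 + (1/6)·219 = 126.

Buyers pay €69; sellers receive €126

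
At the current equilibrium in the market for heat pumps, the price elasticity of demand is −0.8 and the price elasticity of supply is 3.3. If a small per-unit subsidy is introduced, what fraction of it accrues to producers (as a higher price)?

For a small subsidy around the equilibrium, the benefit split depends on the relative slopes, which at a point are proportional to the elasticities.
Buyer share = εs/(εs + |εd|) = 3.3/(3.3 + 0.8) = 33/41; seller share = |εd|/(εs + |εd|) = 8/41.
So producers capture 8/41 of the subsidy.

Producer share = 8/41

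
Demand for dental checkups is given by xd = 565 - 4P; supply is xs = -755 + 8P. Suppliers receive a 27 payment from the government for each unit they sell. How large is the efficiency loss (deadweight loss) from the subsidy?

Pre-subsidy: 565 - 4P = -755 + 8P gives P* = 110, x* = 125.
With the subsidy, sellers receive Ps = Pb + 27 for each unit, where Pb is the price buyers pay.
Supply in terms of Pb becomes xs = -755 + 8(Pb + 27) = -539 + 8Pb. Setting this equal to demand: 565 - 4Pb = -539 + 8Pb, so Pb = 92.
Sellers receive Ps = 92 + 27 = 119; x' = 565 − 4·92 = 197.
The subsidy expands output by 197 − 125 = 72 past the efficient level; on those units the gap between marginal cost and willingness to pay runs from 0 up to 27.
DWL = ½ × 27 × 72 = 972.

Deadweight loss = 972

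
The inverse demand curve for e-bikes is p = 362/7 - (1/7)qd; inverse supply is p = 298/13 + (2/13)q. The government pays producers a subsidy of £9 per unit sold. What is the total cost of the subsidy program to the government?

Pre-subsidy: 362/7 - (1/7)q = 298/13 + (2/13)q gives q* = 2620/27 and p* = 1022/27.
With the subsidy, sellers receive ps = pb + 9 for each unit, where pb is the price buyers pay.
On the curves, pb = 362/7 - (1/7)q and ps = 298/13 + (2/13)q; the wedge ps − pb = 9 gives 298/13 + (2/13)q − (362/7 - (1/7)q) = 9, so q' = 3439/27.
Then pb = 362/7 − (1/7)·(3439/27) = 905/27 and ps = 298/13 + (2/13)·(3439/27) = 1148/27.
Government outlay = subsidy × quantity = 9 × 3439/27 = 3439/3.

Government cost = 3439/3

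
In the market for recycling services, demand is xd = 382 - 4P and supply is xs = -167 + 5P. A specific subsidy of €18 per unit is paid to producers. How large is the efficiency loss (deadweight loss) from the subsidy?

Pre-subsidy: 382 - 4P = -167 + 5P gives P* = 61, x* = 138.
With the subsidy, sellers receive Ps = Pb + 18 for each unit, where Pb is the price buyers pay.
Supply in terms of Pb becomes xs = -167 + 5(Pb + 18) = -77 + 5Pb. Setting this equal to demand: 382 - 4Pb = -77 + 5Pb, so Pb = 51.
Sellers receive Ps = 51 + 18 = 69; x' = 382 − 4·51 = 178.
The subsidy expands output by 178 − 138 = 40 past the efficient level; on those units the gap between marginal cost and willingness to pay runs from 0 up to 18.
DWL = ½ × 18 × 40 = 360.

Deadweight loss = €360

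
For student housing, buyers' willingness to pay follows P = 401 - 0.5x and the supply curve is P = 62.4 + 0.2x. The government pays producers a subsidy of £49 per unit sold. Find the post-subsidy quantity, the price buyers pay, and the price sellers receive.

Pre-subsidy: 401 - 0.5x = 62.4 + 0.2x gives x* = 3386/7 and P* = 1114/7.
With the subsidy, sellers receive Ps = Pb + 49 for each unit, where Pb is the price buyers pay.
On the curves, Pb = 401 - 0.5x and Ps = 62.4 + 0.2x; the wedge Ps − Pb = 49 gives 62.4 + 0.2x − (401 - 0.5x) = 49, so x' = 3876/7.
Then Pb = 401 − 0.5·(3876/7) = 869/7 and Ps = 62.4 + 0.2·(3876/7) = 1212/7.

x' = 3876/7; buyers pay 869/7; sellers receive 1212/7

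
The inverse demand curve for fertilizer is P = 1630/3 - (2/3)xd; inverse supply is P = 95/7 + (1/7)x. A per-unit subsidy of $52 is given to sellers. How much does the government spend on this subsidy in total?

Government cost = 635284/17

Pre-subsidy: 1630/3 - (2/3)x = 95/7 + (1/7)x gives x* = 11125/17 and P* = 1820/17.
With the subsidy, sellers receive Ps = Pb + 52 for each unit, where Pb is the price buyers pay.
On the curves, Pb = 1630/3 - (2/3)x and Ps = 95/7 + (1/7)x; the wedge Ps − Pb = 52 gives 95/7 + (1/7)x − (1630/3 - (2/3)x) = 52, so x' = 12217/17.
Then Pb = 1630/3 − (2/3)·(12217/17) = 1092/17 and Ps = 95/7 + (1/7)·(12217/17) = 1976/17.
Government outlay = subsidy × quantity = 52 × 12217/17 = 635284/17.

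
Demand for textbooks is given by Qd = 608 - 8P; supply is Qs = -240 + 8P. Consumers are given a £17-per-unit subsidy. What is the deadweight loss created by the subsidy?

Pre-subsidy: 608 - 8P = -240 + 8P gives P* = 53, Q* = 184.
With the rebate, buyers effectively pay Pb = Ps − 17, where Ps is the price sellers receive.
Demand in terms of Ps becomes Qd = 608 − 8(Ps − 17) = 744 - 8Ps. Setting this equal to supply: 744 - 8Ps = -240 + 8Ps, so Ps = 61.5.
Buyers pay Pb = 61.5 − 17 = 44.5; Q' = -240 + 8·61.5 = 252.
The subsidy expands output by 252 − 184 = 68 past the efficient level; on those units the gap between marginal cost and willingness to pay runs from 0 up to 17.
DWL = ½ × 17 × 68 = 578.

Deadweight loss = £578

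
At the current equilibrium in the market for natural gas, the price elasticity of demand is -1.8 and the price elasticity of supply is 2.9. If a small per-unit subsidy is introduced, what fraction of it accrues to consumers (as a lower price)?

For a small subsidy around the equilibrium, the benefit split depends on the relative slopes, which at a point are proportional to the elasticities.
Buyer share = εs/(εs + |εd|) = 2.9/(2.9 + 1.8) = 29/47; seller share = |εd|/(εs + |εd|) = 18/47.

Consumer share = 29/47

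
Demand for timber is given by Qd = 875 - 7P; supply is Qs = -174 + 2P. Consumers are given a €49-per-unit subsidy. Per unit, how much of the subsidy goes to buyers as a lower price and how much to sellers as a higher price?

Buyers gain 98/9 per unit; sellers gain 343/9 per unit

Pre-subsidy: 875 - 7P = -174 + 2P gives P* = 1049/9, Q* = 532/9.
With the rebate, buyers effectively pay Pb = Ps − 49, where Ps is the price sellers receive.
Demand in terms of Ps becomes Qd = 875 − 7(Ps − 49) = 1218 - 7Ps. Setting this equal to supply: 1218 - 7Ps = -174 + 2Ps, so Ps = 464/3.
Buyers pay Pb = 464/3 − 49 = 317/3; Q' = -174 + 2·(464/3) = 406/3.
Buyers' price falls by P* − Pb = 1049/9 − 317/3 = 98/9; sellers' price rises by Ps − P* = 464/3 − 1049/9 = 343/9.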